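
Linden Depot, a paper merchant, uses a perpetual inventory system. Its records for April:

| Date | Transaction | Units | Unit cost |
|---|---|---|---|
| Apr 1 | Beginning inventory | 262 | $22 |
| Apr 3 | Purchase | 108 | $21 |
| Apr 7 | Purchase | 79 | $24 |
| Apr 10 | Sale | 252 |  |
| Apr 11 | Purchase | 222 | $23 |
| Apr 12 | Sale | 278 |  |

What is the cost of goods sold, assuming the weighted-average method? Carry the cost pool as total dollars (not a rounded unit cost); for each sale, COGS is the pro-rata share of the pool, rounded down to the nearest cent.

COGS = $11,849.91

After Apr 1: 262 on hand, pool $5,764.00 (≈ $22.0000 each)
After Apr 3: 370 on hand, pool $8,032.00 (≈ $21.7081 each)
After Apr 7: 449 on hand, pool $9,928.00 (≈ $22.1114 each)
Apr 10, sell 252: 252/449 × $9,928.00 → $5,572.06
After Apr 11: 419 on hand, pool $9,461.94 (≈ $22.5822 each)
Apr 12, sell 278: 278/419 × $9,461.94 → $6,277.85
Total COGS = $5,572.06 + $6,277.85 = $11,849.91
Ending inventory (cost pool remaining) = $3,184.09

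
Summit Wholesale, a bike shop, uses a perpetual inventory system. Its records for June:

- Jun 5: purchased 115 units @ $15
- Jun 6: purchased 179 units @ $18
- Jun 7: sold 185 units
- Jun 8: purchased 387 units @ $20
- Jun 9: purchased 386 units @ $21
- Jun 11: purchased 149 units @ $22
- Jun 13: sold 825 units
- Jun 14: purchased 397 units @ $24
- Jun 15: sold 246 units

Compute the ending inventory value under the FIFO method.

Jun 7, 185 sold [FIFO — oldest first]: 115 @ $15 + 70 @ $18 = $2,985
Jun 13, 825 sold [FIFO — oldest first]: 109 @ $18 + 387 @ $20 + 329 @ $21 = $16,611
Jun 15, 246 sold [FIFO — oldest first]: 57 @ $21 + 149 @ $22 + 40 @ $24 = $5,435
Total COGS = $2,985 + $16,611 + $5,435 = $25,031
Ending inventory: 357 @ $24 = $8,568

Ending inventory = $8,568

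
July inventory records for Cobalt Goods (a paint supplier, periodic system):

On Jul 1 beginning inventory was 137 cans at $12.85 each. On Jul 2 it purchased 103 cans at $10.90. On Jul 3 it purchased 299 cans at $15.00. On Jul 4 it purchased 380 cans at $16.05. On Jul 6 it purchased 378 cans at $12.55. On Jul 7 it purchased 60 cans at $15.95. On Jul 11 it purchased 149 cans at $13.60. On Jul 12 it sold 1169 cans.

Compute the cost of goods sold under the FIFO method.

COGS = $16,604.65

Jul 12, 1169 sold [FIFO — oldest first]: 137 @ $12.85 + 103 @ $10.90 + 299 @ $15.00 + 380 @ $16.05 + 250 @ $12.55 = $16,604.65
Ending inventory: 128 @ $12.55 + 60 @ $15.95 + 149 @ $13.60 = $4,589.80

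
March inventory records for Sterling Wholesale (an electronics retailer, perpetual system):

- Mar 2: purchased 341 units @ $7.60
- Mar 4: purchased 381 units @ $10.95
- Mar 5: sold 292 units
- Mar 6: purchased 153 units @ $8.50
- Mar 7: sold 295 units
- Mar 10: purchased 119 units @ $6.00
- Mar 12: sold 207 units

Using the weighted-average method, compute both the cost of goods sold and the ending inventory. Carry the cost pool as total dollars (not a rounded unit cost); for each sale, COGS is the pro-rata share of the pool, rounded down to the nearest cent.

After Mar 2: 341 on hand, pool $2,591.60 (≈ $7.6000 each)
After Mar 4: 722 on hand, pool $6,763.55 (≈ $9.3678 each)
Mar 5, sell 292: 292/722 × $6,763.55 → $2,735.39
After Mar 6: 583 on hand, pool $5,328.66 (≈ $9.1401 each)
Mar 7, sell 295: 295/583 × $5,328.66 → $2,696.32
After Mar 10: 407 on hand, pool $3,346.34 (≈ $8.2220 each)
Mar 12, sell 207: 207/407 × $3,346.34 → $1,701.94
Total COGS = $2,735.39 + $2,696.32 + $1,701.94 = $7,133.65
Ending inventory (cost pool remaining) = $1,644.40
Check: goods available $8,778.05 = COGS $7,133.65 + ending $1,644.40

COGS = $7,133.65; ending inventory = $1,644.40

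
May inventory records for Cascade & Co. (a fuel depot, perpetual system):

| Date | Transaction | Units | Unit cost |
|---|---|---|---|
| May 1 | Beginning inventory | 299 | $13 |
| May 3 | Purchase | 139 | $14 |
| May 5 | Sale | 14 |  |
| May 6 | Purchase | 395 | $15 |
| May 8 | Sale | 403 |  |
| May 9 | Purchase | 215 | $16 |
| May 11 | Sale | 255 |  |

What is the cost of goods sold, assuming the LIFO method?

COGS = $10,233

May 5, 14 sold [LIFO — newest first]: 14 @ $14 = $196
May 8, 403 sold [LIFO — newest first]: 395 @ $15 + 8 @ $14 = $6,037
May 11, 255 sold [LIFO — newest first]: 215 @ $16 + 40 @ $14 = $4,000
Total COGS = $196 + $6,037 + $4,000 = $10,233
Ending inventory: 299 @ $13 + 77 @ $14 = $4,965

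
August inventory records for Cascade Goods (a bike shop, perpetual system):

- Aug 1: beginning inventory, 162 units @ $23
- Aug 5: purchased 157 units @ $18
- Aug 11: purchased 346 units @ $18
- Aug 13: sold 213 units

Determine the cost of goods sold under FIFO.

Aug 13, 213 sold [FIFO — oldest first]: 162 @ $23 + 51 @ $18 = $4,644
Ending inventory: 106 @ $18 + 346 @ $18 = $8,136
Check: goods available $12,780 = COGS $4,644 + ending $8,136

COGS = $4,644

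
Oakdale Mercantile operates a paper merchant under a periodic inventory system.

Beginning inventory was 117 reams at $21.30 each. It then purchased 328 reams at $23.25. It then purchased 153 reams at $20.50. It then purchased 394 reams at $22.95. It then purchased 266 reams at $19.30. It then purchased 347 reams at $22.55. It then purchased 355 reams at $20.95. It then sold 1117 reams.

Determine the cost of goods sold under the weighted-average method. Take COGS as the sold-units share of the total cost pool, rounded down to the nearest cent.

Sale 1, sell 1117: 1117/1960 × $42,692.80 → $24,330.53
Ending inventory (cost pool remaining) = $18,362.27
Check: goods available $42,692.80 = COGS $24,330.53 + ending $18,362.27

COGS = $24,330.53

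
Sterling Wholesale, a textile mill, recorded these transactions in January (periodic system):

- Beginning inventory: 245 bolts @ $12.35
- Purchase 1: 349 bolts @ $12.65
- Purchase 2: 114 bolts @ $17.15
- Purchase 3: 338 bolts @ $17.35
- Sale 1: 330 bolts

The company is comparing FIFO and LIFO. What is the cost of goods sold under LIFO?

FIFO COGS: 245 @ $12.35 + 85 @ $12.65 = $4,101.00
LIFO COGS: 330 @ $17.35 = $5,725.50

COGS = $5,725.50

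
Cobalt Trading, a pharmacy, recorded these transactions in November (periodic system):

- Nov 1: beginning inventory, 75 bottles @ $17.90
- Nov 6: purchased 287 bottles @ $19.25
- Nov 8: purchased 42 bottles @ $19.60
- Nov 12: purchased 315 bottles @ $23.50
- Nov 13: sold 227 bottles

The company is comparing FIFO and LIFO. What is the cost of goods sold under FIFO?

FIFO COGS: 75 @ $17.90 + 152 @ $19.25 = $4,268.50
LIFO COGS: 227 @ $23.50 = $5,334.50

COGS = $4,268.50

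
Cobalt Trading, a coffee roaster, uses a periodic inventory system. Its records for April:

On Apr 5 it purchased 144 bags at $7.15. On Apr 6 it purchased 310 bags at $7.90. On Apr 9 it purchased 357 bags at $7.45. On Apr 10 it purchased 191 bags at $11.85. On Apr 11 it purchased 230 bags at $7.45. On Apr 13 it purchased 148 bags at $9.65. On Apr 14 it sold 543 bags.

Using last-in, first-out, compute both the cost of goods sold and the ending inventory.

Apr 14, 543 sold [LIFO — newest first]: 148 @ $9.65 + 230 @ $7.45 + 165 @ $11.85 = $5,096.95
Ending inventory: 144 @ $7.15 + 310 @ $7.90 + 357 @ $7.45 + 26 @ $11.85 = $6,446.35
Check: goods available $11,543.30 = COGS $5,096.95 + ending $6,446.35

COGS = $5,096.95; ending inventory = $6,446.35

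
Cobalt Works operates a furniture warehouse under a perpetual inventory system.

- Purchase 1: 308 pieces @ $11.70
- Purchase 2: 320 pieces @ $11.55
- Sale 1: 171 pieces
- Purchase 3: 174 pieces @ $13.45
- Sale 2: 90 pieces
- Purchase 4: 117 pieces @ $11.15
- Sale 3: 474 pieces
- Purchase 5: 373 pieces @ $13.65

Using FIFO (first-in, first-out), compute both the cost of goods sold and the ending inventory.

COGS = $8,738.75; ending inventory = $7,297.15

Sale 1 (171) [FIFO — oldest first]: 171 @ $11.70 = $2,000.70
Sale 2 (90) [FIFO — oldest first]: 90 @ $11.70 = $1,053.00
Sale 3 (474) [FIFO — oldest first]: 47 @ $11.70 + 320 @ $11.55 + 107 @ $13.45 = $5,685.05
Total COGS = $2,000.70 + $1,053.00 + $5,685.05 = $8,738.75
Ending inventory: 67 @ $13.45 + 117 @ $11.15 + 373 @ $13.65 = $7,297.15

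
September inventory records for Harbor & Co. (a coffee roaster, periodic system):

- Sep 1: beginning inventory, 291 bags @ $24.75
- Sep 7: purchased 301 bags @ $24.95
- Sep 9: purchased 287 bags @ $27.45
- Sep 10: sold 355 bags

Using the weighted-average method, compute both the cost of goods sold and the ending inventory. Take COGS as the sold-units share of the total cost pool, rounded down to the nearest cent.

COGS = $9,123.52; ending inventory = $13,466.83

Sep 10, sell 355: 355/879 × $22,590.35 → $9,123.52
Ending inventory (cost pool remaining) = $13,466.83
Check: goods available $22,590.35 = COGS $9,123.52 + ending $13,466.83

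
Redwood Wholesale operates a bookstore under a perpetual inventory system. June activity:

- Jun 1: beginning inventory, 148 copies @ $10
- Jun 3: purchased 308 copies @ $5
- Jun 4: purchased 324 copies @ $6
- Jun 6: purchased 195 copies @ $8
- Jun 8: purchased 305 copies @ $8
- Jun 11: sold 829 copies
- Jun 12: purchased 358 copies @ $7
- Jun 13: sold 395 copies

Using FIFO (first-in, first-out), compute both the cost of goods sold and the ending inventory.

COGS = $8,516; ending inventory = $2,954

Jun 11, 829 sold [FIFO — oldest first]: 148 @ $10 + 308 @ $5 + 324 @ $6 + 49 @ $8 = $5,356
Jun 13, 395 sold [FIFO — oldest first]: 146 @ $8 + 249 @ $8 = $3,160
Total COGS = $5,356 + $3,160 = $8,516
Ending inventory: 56 @ $8 + 358 @ $7 = $2,954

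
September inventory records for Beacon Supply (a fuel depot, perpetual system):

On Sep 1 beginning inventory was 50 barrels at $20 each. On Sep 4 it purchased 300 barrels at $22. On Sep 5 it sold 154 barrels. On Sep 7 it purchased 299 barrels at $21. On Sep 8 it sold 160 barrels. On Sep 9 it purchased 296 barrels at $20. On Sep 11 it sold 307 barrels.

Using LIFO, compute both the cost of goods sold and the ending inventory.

Sep 5, 154 sold [LIFO — newest first]: 154 @ $22 = $3,388
Sep 8, 160 sold [LIFO — newest first]: 160 @ $21 = $3,360
Sep 11, 307 sold [LIFO — newest first]: 296 @ $20 + 11 @ $21 = $6,151
Total COGS = $3,388 + $3,360 + $6,151 = $12,899
Ending inventory: 50 @ $20 + 146 @ $22 + 128 @ $21 = $6,900

COGS = $12,899; ending inventory = $6,900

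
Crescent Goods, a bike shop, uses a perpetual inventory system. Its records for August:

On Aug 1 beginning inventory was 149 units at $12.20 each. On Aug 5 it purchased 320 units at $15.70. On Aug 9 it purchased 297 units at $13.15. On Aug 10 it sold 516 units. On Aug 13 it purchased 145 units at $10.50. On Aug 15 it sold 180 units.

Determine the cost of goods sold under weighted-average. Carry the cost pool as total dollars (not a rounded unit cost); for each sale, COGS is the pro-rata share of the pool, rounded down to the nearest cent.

COGS = $9,531.93

After Aug 1: 149 on hand, pool $1,817.80 (≈ $12.2000 each)
After Aug 5: 469 on hand, pool $6,841.80 (≈ $14.5881 each)
After Aug 9: 766 on hand, pool $10,747.35 (≈ $14.0305 each)
Aug 10, sell 516: 516/766 × $10,747.35 → $7,239.72
After Aug 13: 395 on hand, pool $5,030.13 (≈ $12.7345 each)
Aug 15, sell 180: 180/395 × $5,030.13 → $2,292.21
Total COGS = $7,239.72 + $2,292.21 = $9,531.93
Ending inventory (cost pool remaining) = $2,737.92
Check: goods available $12,269.85 = COGS $9,531.93 + ending $2,737.92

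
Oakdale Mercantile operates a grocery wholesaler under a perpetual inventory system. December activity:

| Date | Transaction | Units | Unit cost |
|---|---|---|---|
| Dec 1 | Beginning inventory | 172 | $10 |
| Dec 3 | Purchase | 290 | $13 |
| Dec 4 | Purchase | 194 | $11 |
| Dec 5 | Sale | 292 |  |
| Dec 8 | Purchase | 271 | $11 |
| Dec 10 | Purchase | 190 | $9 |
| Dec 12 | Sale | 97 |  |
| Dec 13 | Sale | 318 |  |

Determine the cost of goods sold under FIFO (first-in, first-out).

Dec 5, 292 sold [FIFO — oldest first]: 172 @ $10 + 120 @ $13 = $3,280
Dec 12, 97 sold [FIFO — oldest first]: 97 @ $13 = $1,261
Dec 13, 318 sold [FIFO — oldest first]: 73 @ $13 + 194 @ $11 + 51 @ $11 = $3,644
Total COGS = $3,280 + $1,261 + $3,644 = $8,185
Ending inventory: 220 @ $11 + 190 @ $9 = $4,130
Check: goods available $12,315 = COGS $8,185 + ending $4,130

COGS = $8,185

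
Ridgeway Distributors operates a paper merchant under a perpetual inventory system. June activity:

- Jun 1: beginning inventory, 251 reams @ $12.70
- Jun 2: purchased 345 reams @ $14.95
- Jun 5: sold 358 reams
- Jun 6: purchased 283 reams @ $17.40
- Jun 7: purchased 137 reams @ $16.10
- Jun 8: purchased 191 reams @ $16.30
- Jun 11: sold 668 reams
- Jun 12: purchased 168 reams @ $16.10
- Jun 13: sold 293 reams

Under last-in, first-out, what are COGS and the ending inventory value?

Jun 5, 358 sold [LIFO — newest first]: 345 @ $14.95 + 13 @ $12.70 = $5,322.85
Jun 11, 668 sold [LIFO — newest first]: 191 @ $16.30 + 137 @ $16.10 + 283 @ $17.40 + 57 @ $12.70 = $10,967.10
Jun 13, 293 sold [LIFO — newest first]: 168 @ $16.10 + 125 @ $12.70 = $4,292.30
Total COGS = $5,322.85 + $10,967.10 + $4,292.30 = $20,582.25
Ending inventory: 56 @ $12.70 = $711.20

COGS = $20,582.25; ending inventory = $711.20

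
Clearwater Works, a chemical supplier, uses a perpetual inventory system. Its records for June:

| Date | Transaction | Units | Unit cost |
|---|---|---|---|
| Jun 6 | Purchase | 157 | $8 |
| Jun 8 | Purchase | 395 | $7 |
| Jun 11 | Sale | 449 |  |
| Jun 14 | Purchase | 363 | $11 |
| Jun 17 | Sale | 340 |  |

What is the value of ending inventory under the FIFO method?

Ending inventory = $1,386

Jun 11, 449 sold [FIFO — oldest first]: 157 @ $8 + 292 @ $7 = $3,300
Jun 17, 340 sold [FIFO — oldest first]: 103 @ $7 + 237 @ $11 = $3,328
Total COGS = $3,300 + $3,328 = $6,628
Ending inventory: 126 @ $11 = $1,386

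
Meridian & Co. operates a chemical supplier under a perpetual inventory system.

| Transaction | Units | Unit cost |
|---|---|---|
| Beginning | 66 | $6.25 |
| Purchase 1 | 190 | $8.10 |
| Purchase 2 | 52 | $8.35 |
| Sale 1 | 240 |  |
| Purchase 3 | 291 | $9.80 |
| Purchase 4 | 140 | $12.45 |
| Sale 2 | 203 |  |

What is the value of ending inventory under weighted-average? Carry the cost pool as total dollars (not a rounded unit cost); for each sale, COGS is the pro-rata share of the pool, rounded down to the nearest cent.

Ending inventory = $3,038.02

After Beginning: 66 on hand, pool $412.50 (≈ $6.2500 each)
After Purchase 1: 256 on hand, pool $1,951.50 (≈ $7.6230 each)
After Purchase 2: 308 on hand, pool $2,385.70 (≈ $7.7458 each)
Sale 1, sell 240: 240/308 × $2,385.70 → $1,858.98
After Purchase 3: 359 on hand, pool $3,378.52 (≈ $9.4109 each)
After Purchase 4: 499 on hand, pool $5,121.52 (≈ $10.2636 each)
Sale 2, sell 203: 203/499 × $5,121.52 → $2,083.50
Total COGS = $1,858.98 + $2,083.50 = $3,942.48
Ending inventory (cost pool remaining) = $3,038.02
Check: goods available $6,980.50 = COGS $3,942.48 + ending $3,038.02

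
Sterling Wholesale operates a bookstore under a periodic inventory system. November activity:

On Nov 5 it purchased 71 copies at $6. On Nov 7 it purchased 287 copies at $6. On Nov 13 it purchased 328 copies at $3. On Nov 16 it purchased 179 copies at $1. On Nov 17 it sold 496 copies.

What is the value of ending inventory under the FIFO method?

Nov 17, 496 sold [FIFO — oldest first]: 71 @ $6 + 287 @ $6 + 138 @ $3 = $2,562
Ending inventory: 190 @ $3 + 179 @ $1 = $749

Ending inventory = $749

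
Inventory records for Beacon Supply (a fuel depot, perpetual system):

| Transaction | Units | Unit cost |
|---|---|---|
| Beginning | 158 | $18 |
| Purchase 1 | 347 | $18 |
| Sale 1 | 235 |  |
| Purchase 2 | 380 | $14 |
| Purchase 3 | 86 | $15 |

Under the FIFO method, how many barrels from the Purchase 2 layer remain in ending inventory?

380

Sale 1 (235) [FIFO — oldest first]: 158 @ $18 + 77 @ $18 = $4,230
Ending inventory: 270 @ $18 + 380 @ $14 + 86 @ $15 = $11,470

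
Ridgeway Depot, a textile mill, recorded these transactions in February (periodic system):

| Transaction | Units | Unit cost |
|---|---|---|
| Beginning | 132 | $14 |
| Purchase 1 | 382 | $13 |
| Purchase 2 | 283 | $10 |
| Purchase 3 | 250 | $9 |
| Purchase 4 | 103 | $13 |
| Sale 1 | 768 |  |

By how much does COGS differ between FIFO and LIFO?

FIFO COGS: 132 @ $14 + 382 @ $13 + 254 @ $10 = $9,354
LIFO COGS: 103 @ $13 + 250 @ $9 + 283 @ $10 + 132 @ $13 = $8,135
Difference = |$9,354 − $8,135| = $1,219

$1,219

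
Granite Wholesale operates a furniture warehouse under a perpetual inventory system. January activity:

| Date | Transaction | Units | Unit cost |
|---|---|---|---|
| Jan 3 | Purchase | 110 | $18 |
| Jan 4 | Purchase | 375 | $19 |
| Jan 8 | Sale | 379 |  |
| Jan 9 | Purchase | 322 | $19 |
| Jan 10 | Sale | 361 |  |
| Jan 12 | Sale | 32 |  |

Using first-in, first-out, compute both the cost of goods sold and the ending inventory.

COGS = $14,558; ending inventory = $665

Jan 8, 379 sold [FIFO — oldest first]: 110 @ $18 + 269 @ $19 = $7,091
Jan 10, 361 sold [FIFO — oldest first]: 106 @ $19 + 255 @ $19 = $6,859
Jan 12, 32 sold [FIFO — oldest first]: 32 @ $19 = $608
Total COGS = $7,091 + $6,859 + $608 = $14,558
Ending inventory: 35 @ $19 = $665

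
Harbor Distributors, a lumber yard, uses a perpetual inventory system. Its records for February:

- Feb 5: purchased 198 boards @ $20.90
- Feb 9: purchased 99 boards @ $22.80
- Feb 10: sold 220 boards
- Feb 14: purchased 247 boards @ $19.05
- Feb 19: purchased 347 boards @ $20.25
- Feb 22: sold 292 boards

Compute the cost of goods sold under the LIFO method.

COGS = $10,699.10

Feb 10, 220 sold [LIFO — newest first]: 99 @ $22.80 + 121 @ $20.90 = $4,786.10
Feb 22, 292 sold [LIFO — newest first]: 292 @ $20.25 = $5,913.00
Total COGS = $4,786.10 + $5,913.00 = $10,699.10
Ending inventory: 77 @ $20.90 + 247 @ $19.05 + 55 @ $20.25 = $7,428.40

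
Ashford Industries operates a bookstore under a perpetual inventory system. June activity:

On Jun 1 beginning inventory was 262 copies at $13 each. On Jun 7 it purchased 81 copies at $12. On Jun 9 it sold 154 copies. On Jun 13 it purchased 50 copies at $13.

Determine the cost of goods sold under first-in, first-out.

COGS = $2,002

Jun 9, 154 sold [FIFO — oldest first]: 154 @ $13 = $2,002
Ending inventory: 108 @ $13 + 81 @ $12 + 50 @ $13 = $3,026
Check: goods available $5,028 = COGS $2,002 + ending $3,026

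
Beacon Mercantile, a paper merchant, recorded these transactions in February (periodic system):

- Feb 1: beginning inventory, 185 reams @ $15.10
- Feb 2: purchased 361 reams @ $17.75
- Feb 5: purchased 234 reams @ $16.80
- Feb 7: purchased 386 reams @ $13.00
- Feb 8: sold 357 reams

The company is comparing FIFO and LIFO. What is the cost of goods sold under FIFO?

FIFO COGS: 185 @ $15.10 + 172 @ $17.75 = $5,846.50
LIFO COGS: 357 @ $13.00 = $4,641.00

COGS = $5,846.50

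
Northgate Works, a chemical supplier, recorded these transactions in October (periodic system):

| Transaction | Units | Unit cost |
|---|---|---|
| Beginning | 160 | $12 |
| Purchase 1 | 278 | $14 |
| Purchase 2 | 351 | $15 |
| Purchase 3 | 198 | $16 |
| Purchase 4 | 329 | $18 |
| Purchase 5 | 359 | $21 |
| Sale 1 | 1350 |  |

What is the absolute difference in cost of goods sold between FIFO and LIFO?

FIFO COGS: 160 @ $12 + 278 @ $14 + 351 @ $15 + 198 @ $16 + 329 @ $18 + 34 @ $21 = $20,881
LIFO COGS: 359 @ $21 + 329 @ $18 + 198 @ $16 + 351 @ $15 + 113 @ $14 = $23,476
Difference = |$20,881 − $23,476| = $2,595

$2,595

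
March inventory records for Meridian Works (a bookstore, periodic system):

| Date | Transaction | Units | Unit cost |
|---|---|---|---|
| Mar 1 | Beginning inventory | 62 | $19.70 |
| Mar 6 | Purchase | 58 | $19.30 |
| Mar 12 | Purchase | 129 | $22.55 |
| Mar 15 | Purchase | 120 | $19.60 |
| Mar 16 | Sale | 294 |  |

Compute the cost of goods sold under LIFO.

COGS = $6,129.45

Mar 16, 294 sold [LIFO — newest first]: 120 @ $19.60 + 129 @ $22.55 + 45 @ $19.30 = $6,129.45
Ending inventory: 62 @ $19.70 + 13 @ $19.30 = $1,472.30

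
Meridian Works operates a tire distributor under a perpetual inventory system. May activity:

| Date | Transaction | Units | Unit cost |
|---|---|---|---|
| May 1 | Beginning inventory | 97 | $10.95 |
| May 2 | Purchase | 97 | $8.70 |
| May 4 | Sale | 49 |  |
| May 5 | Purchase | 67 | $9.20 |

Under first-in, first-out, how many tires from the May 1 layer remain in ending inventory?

May 4, 49 sold [FIFO — oldest first]: 49 @ $10.95 = $536.55
Ending inventory: 48 @ $10.95 + 97 @ $8.70 + 67 @ $9.20 = $1,985.90

48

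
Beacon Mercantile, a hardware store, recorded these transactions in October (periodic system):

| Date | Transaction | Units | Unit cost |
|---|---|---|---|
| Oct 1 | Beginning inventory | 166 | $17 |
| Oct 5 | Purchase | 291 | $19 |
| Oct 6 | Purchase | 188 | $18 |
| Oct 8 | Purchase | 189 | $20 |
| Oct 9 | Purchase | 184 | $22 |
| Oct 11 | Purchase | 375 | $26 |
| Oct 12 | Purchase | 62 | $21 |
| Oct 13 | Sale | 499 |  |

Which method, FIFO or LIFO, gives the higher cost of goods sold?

LIFO

FIFO COGS: 166 @ $17 + 291 @ $19 + 42 @ $18 = $9,107
LIFO COGS: 62 @ $21 + 375 @ $26 + 62 @ $22 = $12,416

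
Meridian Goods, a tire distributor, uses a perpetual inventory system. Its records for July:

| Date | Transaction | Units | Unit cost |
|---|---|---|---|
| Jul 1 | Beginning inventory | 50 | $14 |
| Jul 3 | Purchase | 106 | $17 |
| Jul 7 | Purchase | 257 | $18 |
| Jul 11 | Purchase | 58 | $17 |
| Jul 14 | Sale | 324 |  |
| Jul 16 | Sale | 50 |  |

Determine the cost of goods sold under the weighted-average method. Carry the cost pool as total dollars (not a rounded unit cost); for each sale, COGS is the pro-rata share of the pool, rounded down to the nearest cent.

COGS = $6,442.96

After Jul 1: 50 on hand, pool $700.00 (≈ $14.0000 each)
After Jul 3: 156 on hand, pool $2,502.00 (≈ $16.0385 each)
After Jul 7: 413 on hand, pool $7,128.00 (≈ $17.2591 each)
After Jul 11: 471 on hand, pool $8,114.00 (≈ $17.2272 each)
Jul 14, sell 324: 324/471 × $8,114.00 → $5,581.60
Jul 16, sell 50: 50/147 × $2,532.40 → $861.36
Total COGS = $5,581.60 + $861.36 = $6,442.96
Ending inventory (cost pool remaining) = $1,671.04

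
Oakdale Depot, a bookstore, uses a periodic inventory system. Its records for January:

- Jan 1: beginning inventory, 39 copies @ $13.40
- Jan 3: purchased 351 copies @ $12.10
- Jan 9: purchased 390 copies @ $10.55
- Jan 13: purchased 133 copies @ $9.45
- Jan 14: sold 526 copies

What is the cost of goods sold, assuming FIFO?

Jan 14, 526 sold [FIFO — oldest first]: 39 @ $13.40 + 351 @ $12.10 + 136 @ $10.55 = $6,204.50
Ending inventory: 254 @ $10.55 + 133 @ $9.45 = $3,936.55
Check: goods available $10,141.05 = COGS $6,204.50 + ending $3,936.55

COGS = $6,204.50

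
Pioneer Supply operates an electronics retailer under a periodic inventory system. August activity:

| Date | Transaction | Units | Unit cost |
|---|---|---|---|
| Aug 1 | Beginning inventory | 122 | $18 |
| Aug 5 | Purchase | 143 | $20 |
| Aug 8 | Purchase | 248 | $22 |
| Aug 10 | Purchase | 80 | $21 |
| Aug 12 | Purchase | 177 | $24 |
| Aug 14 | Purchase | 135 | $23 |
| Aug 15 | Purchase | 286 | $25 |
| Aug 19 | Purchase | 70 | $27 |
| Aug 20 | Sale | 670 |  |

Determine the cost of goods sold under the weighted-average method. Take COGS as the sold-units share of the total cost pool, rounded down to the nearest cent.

COGS = $15,187.90

Aug 20, sell 670: 670/1261 × $28,585.00 → $15,187.90
Ending inventory (cost pool remaining) = $13,397.10
Check: goods available $28,585.00 = COGS $15,187.90 + ending $13,397.10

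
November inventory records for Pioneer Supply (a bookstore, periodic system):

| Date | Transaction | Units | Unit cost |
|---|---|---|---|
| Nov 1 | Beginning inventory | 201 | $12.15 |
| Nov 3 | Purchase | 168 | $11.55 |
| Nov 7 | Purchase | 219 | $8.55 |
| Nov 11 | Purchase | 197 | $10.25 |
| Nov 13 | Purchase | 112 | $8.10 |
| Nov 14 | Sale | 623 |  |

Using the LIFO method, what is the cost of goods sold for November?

Nov 14, 623 sold [LIFO — newest first]: 112 @ $8.10 + 197 @ $10.25 + 219 @ $8.55 + 95 @ $11.55 = $5,896.15
Ending inventory: 201 @ $12.15 + 73 @ $11.55 = $3,285.30

COGS = $5,896.15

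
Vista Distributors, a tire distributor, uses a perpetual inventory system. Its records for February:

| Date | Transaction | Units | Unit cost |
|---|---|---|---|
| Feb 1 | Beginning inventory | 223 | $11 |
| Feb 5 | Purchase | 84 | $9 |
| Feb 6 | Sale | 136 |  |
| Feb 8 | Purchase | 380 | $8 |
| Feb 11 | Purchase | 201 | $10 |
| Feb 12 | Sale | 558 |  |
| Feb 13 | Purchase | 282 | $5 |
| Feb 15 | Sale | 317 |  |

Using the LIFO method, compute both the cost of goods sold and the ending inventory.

Feb 6, 136 sold [LIFO — newest first]: 84 @ $9 + 52 @ $11 = $1,328
Feb 12, 558 sold [LIFO — newest first]: 201 @ $10 + 357 @ $8 = $4,866
Feb 15, 317 sold [LIFO — newest first]: 282 @ $5 + 23 @ $8 + 12 @ $11 = $1,726
Total COGS = $1,328 + $4,866 + $1,726 = $7,920
Ending inventory: 159 @ $11 = $1,749

COGS = $7,920; ending inventory = $1,749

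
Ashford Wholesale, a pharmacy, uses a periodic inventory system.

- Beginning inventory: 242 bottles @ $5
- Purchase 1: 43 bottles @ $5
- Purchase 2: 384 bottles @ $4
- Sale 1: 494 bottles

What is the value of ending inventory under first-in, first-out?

Sale 1 (494) [FIFO — oldest first]: 242 @ $5 + 43 @ $5 + 209 @ $4 = $2,261
Ending inventory: 175 @ $4 = $700

Ending inventory = $700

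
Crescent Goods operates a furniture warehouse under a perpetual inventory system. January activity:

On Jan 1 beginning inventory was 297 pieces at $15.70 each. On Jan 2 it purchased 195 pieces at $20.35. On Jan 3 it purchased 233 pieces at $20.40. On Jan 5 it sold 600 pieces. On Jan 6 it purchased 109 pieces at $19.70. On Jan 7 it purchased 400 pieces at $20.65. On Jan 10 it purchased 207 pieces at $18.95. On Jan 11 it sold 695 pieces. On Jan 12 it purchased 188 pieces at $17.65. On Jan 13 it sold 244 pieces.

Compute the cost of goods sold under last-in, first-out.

COGS = $29,619.50

Jan 5, 600 sold [LIFO — newest first]: 233 @ $20.40 + 195 @ $20.35 + 172 @ $15.70 = $11,421.85
Jan 11, 695 sold [LIFO — newest first]: 207 @ $18.95 + 400 @ $20.65 + 88 @ $19.70 = $13,916.25
Jan 13, 244 sold [LIFO — newest first]: 188 @ $17.65 + 21 @ $19.70 + 35 @ $15.70 = $4,281.40
Total COGS = $11,421.85 + $13,916.25 + $4,281.40 = $29,619.50
Ending inventory: 90 @ $15.70 = $1,413.00
Check: goods available $31,032.50 = COGS $29,619.50 + ending $1,413.00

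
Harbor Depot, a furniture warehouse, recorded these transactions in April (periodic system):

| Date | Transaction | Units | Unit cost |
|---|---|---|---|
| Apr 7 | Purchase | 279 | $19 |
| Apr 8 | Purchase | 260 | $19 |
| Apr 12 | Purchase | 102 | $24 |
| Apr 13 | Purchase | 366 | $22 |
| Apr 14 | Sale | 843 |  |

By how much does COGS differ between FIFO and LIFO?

$492

FIFO COGS: 279 @ $19 + 260 @ $19 + 102 @ $24 + 202 @ $22 = $17,133
LIFO COGS: 366 @ $22 + 102 @ $24 + 260 @ $19 + 115 @ $19 = $17,625
Difference = |$17,133 − $17,625| = $492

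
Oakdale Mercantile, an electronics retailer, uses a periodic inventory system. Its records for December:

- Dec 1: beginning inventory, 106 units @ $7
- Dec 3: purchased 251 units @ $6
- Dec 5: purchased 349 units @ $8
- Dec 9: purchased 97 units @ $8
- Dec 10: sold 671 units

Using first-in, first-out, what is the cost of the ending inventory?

Ending inventory = $1,056

Dec 10, 671 sold [FIFO — oldest first]: 106 @ $7 + 251 @ $6 + 314 @ $8 = $4,760
Ending inventory: 35 @ $8 + 97 @ $8 = $1,056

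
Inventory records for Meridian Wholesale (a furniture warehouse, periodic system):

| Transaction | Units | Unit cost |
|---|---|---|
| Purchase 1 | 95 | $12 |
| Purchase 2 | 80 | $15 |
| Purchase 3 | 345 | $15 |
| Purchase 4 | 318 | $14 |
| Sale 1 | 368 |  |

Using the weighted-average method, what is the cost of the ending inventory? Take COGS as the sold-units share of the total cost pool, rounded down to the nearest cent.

Sale 1, sell 368: 368/838 × $11,967.00 → $5,255.19
Ending inventory (cost pool remaining) = $6,711.81
Check: goods available $11,967.00 = COGS $5,255.19 + ending $6,711.81

Ending inventory = $6,711.81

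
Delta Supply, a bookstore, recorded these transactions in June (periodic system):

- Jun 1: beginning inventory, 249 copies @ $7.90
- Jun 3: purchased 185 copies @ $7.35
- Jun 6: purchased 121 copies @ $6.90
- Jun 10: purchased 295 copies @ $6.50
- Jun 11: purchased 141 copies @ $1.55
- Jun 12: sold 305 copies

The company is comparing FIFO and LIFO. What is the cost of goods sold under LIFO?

COGS = $1,284.55

FIFO COGS: 249 @ $7.90 + 56 @ $7.35 = $2,378.70
LIFO COGS: 141 @ $1.55 + 164 @ $6.50 = $1,284.55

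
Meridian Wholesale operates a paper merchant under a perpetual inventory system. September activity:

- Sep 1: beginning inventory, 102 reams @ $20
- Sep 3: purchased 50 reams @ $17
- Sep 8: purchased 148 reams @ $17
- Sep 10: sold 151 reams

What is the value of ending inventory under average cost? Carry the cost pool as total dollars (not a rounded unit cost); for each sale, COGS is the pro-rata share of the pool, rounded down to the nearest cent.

After Sep 1: 102 on hand, pool $2,040.00 (≈ $20.0000 each)
After Sep 3: 152 on hand, pool $2,890.00 (≈ $19.0132 each)
After Sep 8: 300 on hand, pool $5,406.00 (≈ $18.0200 each)
Sep 10, sell 151: 151/300 × $5,406.00 → $2,721.02
Ending inventory (cost pool remaining) = $2,684.98

Ending inventory = $2,684.98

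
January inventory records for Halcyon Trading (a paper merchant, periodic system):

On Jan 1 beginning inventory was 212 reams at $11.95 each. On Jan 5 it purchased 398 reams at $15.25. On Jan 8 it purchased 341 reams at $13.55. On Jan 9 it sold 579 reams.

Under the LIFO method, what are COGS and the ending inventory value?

COGS = $8,250.05; ending inventory = $4,973.40

Jan 9, 579 sold [LIFO — newest first]: 341 @ $13.55 + 238 @ $15.25 = $8,250.05
Ending inventory: 212 @ $11.95 + 160 @ $15.25 = $4,973.40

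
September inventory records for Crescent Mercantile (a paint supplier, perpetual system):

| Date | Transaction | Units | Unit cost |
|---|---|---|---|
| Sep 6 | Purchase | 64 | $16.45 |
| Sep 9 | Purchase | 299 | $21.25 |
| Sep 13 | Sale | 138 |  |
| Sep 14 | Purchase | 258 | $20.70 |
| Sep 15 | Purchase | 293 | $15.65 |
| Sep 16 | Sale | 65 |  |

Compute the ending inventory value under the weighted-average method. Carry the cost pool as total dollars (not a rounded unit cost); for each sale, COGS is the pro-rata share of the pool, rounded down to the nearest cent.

After Sep 6: 64 on hand, pool $1,052.80 (≈ $16.4500 each)
After Sep 9: 363 on hand, pool $7,406.55 (≈ $20.4037 each)
Sep 13, sell 138: 138/363 × $7,406.55 → $2,815.71
After Sep 14: 483 on hand, pool $9,931.44 (≈ $20.5620 each)
After Sep 15: 776 on hand, pool $14,516.89 (≈ $18.7073 each)
Sep 16, sell 65: 65/776 × $14,516.89 → $1,215.97
Total COGS = $2,815.71 + $1,215.97 = $4,031.68
Ending inventory (cost pool remaining) = $13,300.92
Check: goods available $17,332.60 = COGS $4,031.68 + ending $13,300.92

Ending inventory = $13,300.92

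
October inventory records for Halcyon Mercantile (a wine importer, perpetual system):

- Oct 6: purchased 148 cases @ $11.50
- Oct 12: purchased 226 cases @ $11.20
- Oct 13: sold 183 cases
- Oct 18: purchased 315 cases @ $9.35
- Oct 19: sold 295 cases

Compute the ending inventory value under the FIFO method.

Ending inventory = $1,972.85

Oct 13, 183 sold [FIFO — oldest first]: 148 @ $11.50 + 35 @ $11.20 = $2,094.00
Oct 19, 295 sold [FIFO — oldest first]: 191 @ $11.20 + 104 @ $9.35 = $3,111.60
Total COGS = $2,094.00 + $3,111.60 = $5,205.60
Ending inventory: 211 @ $9.35 = $1,972.85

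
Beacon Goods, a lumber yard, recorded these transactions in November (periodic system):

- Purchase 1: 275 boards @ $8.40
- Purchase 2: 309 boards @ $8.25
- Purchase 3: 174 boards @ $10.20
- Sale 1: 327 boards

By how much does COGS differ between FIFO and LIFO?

$298.05

FIFO COGS: 275 @ $8.40 + 52 @ $8.25 = $2,739.00
LIFO COGS: 174 @ $10.20 + 153 @ $8.25 = $3,037.05
Difference = |$2,739.00 − $3,037.05| = $298.05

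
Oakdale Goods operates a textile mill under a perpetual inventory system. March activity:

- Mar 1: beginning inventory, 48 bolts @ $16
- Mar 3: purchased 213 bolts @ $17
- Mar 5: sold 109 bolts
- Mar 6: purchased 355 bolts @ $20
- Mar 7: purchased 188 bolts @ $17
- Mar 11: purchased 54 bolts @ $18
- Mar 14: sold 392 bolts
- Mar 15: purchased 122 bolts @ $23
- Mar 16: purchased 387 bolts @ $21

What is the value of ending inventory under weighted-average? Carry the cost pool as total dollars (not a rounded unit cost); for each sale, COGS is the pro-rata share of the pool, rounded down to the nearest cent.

After Mar 1: 48 on hand, pool $768.00 (≈ $16.0000 each)
After Mar 3: 261 on hand, pool $4,389.00 (≈ $16.8161 each)
Mar 5, sell 109: 109/261 × $4,389.00 → $1,832.95
After Mar 6: 507 on hand, pool $9,656.05 (≈ $19.0455 each)
After Mar 7: 695 on hand, pool $12,852.05 (≈ $18.4922 each)
After Mar 11: 749 on hand, pool $13,824.05 (≈ $18.4567 each)
Mar 14, sell 392: 392/749 × $13,824.05 → $7,235.01
After Mar 15: 479 on hand, pool $9,395.04 (≈ $19.6139 each)
After Mar 16: 866 on hand, pool $17,522.04 (≈ $20.2333 each)
Total COGS = $1,832.95 + $7,235.01 = $9,067.96
Ending inventory (cost pool remaining) = $17,522.04

Ending inventory = $17,522.04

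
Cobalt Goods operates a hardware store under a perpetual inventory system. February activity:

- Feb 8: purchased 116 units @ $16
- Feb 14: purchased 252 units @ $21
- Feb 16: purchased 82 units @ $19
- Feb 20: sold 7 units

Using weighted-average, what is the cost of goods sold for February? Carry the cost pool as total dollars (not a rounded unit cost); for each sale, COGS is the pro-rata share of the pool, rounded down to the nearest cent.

After Feb 8: 116 on hand, pool $1,856.00 (≈ $16.0000 each)
After Feb 14: 368 on hand, pool $7,148.00 (≈ $19.4239 each)
After Feb 16: 450 on hand, pool $8,706.00 (≈ $19.3467 each)
Feb 20, sell 7: 7/450 × $8,706.00 → $135.42
Ending inventory (cost pool remaining) = $8,570.58
Check: goods available $8,706.00 = COGS $135.42 + ending $8,570.58

COGS = $135.42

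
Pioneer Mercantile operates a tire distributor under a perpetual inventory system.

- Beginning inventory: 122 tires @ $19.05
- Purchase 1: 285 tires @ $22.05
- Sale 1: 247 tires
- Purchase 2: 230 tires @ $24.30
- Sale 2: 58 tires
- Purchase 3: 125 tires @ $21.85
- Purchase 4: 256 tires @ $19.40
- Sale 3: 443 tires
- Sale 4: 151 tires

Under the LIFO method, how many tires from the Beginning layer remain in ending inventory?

119

Sale 1 (247) [LIFO — newest first]: 247 @ $22.05 = $5,446.35
Sale 2 (58) [LIFO — newest first]: 58 @ $24.30 = $1,409.40
Sale 3 (443) [LIFO — newest first]: 256 @ $19.40 + 125 @ $21.85 + 62 @ $24.30 = $9,204.25
Sale 4 (151) [LIFO — newest first]: 110 @ $24.30 + 38 @ $22.05 + 3 @ $19.05 = $3,568.05
Total COGS = $5,446.35 + $1,409.40 + $9,204.25 + $3,568.05 = $19,628.05
Ending inventory: 119 @ $19.05 = $2,266.95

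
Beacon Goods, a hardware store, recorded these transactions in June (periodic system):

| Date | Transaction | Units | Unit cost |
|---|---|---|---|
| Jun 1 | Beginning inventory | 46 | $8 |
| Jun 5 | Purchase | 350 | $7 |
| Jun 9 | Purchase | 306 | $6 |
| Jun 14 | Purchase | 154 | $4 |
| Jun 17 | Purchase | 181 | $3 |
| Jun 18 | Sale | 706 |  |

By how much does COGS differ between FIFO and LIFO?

$1,220

FIFO COGS: 46 @ $8 + 350 @ $7 + 306 @ $6 + 4 @ $4 = $4,670
LIFO COGS: 181 @ $3 + 154 @ $4 + 306 @ $6 + 65 @ $7 = $3,450
Difference = |$4,670 − $3,450| = $1,220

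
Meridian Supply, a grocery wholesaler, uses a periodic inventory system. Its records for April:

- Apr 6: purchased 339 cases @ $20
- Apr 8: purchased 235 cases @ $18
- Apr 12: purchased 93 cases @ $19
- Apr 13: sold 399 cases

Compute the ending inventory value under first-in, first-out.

Apr 13, 399 sold [FIFO — oldest first]: 339 @ $20 + 60 @ $18 = $7,860
Ending inventory: 175 @ $18 + 93 @ $19 = $4,917
Check: goods available $12,777 = COGS $7,860 + ending $4,917

Ending inventory = $4,917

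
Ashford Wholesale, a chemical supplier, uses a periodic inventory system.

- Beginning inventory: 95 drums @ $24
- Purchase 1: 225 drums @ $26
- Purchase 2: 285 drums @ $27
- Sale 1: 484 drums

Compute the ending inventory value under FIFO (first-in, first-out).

Ending inventory = $3,267

Sale 1 (484) [FIFO — oldest first]: 95 @ $24 + 225 @ $26 + 164 @ $27 = $12,558
Ending inventory: 121 @ $27 = $3,267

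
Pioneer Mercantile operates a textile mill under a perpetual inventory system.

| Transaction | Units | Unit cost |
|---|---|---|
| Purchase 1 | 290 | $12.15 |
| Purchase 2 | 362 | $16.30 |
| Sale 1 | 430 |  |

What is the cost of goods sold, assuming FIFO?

Sale 1 (430) [FIFO — oldest first]: 290 @ $12.15 + 140 @ $16.30 = $5,805.50
Ending inventory: 222 @ $16.30 = $3,618.60

COGS = $5,805.50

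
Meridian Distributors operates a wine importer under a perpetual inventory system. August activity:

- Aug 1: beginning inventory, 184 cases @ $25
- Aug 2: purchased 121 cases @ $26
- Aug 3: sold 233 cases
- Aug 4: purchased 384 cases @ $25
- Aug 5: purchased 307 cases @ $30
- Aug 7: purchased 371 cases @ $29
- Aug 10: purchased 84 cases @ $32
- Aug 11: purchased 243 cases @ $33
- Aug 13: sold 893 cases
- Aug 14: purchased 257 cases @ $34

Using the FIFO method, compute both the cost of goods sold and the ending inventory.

Aug 3, 233 sold [FIFO — oldest first]: 184 @ $25 + 49 @ $26 = $5,874
Aug 13, 893 sold [FIFO — oldest first]: 72 @ $26 + 384 @ $25 + 307 @ $30 + 130 @ $29 = $24,452
Total COGS = $5,874 + $24,452 = $30,326
Ending inventory: 241 @ $29 + 84 @ $32 + 243 @ $33 + 257 @ $34 = $26,434
Check: goods available $56,760 = COGS $30,326 + ending $26,434

COGS = $30,326; ending inventory = $26,434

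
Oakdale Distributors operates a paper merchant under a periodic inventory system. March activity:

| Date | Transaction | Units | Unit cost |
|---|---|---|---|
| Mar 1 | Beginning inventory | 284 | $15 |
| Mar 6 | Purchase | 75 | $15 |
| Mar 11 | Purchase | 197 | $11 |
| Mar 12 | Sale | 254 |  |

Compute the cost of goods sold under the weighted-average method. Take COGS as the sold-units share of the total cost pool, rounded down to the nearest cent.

COGS = $3,450.01

Mar 12, sell 254: 254/556 × $7,552.00 → $3,450.01
Ending inventory (cost pool remaining) = $4,101.99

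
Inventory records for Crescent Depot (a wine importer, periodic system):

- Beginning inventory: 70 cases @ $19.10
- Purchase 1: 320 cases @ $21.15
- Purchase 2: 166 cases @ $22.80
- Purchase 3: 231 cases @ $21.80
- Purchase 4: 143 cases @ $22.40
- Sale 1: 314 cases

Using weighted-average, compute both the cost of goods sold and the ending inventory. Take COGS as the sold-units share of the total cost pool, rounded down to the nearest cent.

Sale 1, sell 314: 314/930 × $20,128.80 → $6,796.17
Ending inventory (cost pool remaining) = $13,332.63

COGS = $6,796.17; ending inventory = $13,332.63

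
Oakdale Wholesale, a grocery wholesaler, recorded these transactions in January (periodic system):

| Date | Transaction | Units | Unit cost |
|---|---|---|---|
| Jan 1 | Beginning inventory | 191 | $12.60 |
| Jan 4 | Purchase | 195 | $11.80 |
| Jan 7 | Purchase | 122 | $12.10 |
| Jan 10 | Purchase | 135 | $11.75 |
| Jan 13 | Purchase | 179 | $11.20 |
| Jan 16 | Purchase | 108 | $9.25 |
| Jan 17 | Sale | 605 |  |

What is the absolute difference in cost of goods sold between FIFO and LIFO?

FIFO COGS: 191 @ $12.60 + 195 @ $11.80 + 122 @ $12.10 + 97 @ $11.75 = $7,323.55
LIFO COGS: 108 @ $9.25 + 179 @ $11.20 + 135 @ $11.75 + 122 @ $12.10 + 61 @ $11.80 = $6,786.05
Difference = |$7,323.55 − $6,786.05| = $537.50

$537.50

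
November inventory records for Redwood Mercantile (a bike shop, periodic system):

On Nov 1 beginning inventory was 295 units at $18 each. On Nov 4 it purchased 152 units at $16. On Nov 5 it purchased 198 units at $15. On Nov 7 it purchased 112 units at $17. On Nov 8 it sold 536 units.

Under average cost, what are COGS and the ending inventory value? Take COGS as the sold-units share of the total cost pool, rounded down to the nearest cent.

COGS = $8,932.86; ending inventory = $3,683.14

Nov 8, sell 536: 536/757 × $12,616.00 → $8,932.86
Ending inventory (cost pool remaining) = $3,683.14
Check: goods available $12,616.00 = COGS $8,932.86 + ending $3,683.14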